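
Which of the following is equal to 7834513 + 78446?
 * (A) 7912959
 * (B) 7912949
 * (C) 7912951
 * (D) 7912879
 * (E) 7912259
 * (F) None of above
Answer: A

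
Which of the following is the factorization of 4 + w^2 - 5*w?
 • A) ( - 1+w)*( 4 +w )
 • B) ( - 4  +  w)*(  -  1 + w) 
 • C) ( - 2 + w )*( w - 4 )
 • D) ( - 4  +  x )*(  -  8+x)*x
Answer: B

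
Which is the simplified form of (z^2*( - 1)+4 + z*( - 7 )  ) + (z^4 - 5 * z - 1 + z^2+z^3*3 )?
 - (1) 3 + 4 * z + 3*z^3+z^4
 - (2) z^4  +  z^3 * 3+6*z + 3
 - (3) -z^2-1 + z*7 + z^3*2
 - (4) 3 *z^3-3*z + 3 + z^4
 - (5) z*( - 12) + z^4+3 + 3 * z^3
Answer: 5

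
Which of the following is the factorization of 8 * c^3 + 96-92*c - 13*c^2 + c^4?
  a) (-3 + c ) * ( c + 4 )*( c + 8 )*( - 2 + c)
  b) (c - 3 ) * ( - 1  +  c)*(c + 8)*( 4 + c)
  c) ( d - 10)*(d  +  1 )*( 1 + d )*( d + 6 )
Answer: b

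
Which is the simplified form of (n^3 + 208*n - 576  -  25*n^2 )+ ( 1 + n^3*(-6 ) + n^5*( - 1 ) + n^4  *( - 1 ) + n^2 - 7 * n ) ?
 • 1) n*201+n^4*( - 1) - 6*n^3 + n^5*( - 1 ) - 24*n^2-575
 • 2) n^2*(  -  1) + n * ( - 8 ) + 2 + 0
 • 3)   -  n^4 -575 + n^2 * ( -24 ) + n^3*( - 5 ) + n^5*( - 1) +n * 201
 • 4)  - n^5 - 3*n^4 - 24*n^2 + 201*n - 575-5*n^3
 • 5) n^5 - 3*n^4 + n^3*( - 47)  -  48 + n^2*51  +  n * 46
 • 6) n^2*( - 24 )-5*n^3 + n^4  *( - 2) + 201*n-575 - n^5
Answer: 3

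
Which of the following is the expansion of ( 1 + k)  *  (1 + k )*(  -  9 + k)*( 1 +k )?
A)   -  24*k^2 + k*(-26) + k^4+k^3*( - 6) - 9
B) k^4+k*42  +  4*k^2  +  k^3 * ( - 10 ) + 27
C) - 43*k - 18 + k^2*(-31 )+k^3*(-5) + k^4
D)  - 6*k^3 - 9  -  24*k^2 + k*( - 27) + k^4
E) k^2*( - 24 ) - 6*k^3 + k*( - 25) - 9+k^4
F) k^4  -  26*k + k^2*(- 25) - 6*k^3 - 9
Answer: A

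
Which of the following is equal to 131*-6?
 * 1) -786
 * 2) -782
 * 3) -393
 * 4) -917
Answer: 1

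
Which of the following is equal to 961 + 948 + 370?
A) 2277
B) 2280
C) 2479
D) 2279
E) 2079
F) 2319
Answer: D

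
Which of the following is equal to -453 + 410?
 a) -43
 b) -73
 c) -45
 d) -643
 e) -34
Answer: a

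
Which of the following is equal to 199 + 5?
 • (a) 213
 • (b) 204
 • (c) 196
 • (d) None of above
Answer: b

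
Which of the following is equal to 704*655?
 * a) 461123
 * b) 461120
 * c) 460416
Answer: b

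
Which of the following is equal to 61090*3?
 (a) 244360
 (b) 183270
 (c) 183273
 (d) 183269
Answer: b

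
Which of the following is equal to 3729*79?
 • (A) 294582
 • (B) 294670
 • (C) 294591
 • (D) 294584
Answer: C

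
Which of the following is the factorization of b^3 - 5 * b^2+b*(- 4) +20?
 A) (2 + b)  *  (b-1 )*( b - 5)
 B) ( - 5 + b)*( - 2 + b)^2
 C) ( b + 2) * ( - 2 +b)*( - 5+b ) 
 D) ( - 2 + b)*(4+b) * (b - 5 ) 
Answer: C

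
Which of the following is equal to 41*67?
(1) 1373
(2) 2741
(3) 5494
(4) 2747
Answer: 4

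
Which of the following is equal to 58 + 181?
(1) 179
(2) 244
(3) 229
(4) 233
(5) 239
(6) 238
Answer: 5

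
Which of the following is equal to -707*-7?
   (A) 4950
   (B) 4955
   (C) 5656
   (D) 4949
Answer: D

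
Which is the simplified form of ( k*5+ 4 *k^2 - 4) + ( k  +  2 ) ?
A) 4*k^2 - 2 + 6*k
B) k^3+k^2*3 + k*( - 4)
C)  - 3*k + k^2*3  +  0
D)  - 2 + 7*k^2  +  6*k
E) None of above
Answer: A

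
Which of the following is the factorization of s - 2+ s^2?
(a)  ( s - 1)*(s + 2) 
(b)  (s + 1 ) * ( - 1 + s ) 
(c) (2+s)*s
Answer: a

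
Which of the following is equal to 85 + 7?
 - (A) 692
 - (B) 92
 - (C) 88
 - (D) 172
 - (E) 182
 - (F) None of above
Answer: B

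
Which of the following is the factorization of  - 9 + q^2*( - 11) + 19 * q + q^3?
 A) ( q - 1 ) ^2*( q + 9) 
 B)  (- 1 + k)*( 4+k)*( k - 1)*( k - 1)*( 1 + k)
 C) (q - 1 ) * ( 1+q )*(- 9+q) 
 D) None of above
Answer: D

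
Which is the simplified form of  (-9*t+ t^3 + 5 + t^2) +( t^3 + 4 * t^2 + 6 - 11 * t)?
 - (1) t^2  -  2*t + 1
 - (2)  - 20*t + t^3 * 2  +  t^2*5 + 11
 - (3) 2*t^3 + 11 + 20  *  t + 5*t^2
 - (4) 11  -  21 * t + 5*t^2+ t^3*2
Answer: 2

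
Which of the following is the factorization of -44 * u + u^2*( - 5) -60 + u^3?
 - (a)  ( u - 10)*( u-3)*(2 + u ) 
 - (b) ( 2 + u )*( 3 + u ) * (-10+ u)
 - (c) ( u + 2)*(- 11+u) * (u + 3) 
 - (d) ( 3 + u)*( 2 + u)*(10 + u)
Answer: b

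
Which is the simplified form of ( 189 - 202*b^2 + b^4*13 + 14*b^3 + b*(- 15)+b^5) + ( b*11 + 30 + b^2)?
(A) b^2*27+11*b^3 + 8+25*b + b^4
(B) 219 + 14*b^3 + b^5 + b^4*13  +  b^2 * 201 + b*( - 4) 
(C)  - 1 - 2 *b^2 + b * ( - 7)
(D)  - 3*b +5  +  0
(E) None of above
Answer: E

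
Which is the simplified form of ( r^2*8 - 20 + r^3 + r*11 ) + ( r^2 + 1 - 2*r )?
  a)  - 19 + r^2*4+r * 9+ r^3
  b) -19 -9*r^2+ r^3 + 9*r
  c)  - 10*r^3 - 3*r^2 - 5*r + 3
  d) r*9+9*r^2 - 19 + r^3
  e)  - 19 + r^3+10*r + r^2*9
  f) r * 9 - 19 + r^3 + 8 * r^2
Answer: d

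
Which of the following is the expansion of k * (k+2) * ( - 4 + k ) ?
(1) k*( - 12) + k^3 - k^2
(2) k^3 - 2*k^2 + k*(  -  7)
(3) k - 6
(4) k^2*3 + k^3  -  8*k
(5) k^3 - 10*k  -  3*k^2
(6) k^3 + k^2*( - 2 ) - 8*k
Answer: 6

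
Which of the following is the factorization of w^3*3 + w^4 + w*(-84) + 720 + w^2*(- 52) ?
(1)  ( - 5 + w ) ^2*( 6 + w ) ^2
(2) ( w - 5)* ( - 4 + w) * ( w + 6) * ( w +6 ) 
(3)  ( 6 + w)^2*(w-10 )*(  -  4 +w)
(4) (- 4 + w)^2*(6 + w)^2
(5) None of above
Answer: 2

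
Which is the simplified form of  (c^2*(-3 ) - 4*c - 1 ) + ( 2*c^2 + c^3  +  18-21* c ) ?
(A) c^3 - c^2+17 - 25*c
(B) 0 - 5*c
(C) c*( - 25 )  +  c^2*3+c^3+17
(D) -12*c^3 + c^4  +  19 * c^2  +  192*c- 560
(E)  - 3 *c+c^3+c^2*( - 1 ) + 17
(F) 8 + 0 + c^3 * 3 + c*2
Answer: A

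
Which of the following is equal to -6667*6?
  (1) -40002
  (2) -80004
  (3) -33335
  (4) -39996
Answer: 1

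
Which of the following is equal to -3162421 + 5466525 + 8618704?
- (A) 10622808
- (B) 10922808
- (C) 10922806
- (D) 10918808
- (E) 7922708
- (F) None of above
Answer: B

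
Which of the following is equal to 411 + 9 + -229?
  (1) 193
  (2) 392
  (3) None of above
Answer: 3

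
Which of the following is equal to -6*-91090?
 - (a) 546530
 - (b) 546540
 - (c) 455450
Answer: b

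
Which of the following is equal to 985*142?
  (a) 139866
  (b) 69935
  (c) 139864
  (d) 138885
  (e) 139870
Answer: e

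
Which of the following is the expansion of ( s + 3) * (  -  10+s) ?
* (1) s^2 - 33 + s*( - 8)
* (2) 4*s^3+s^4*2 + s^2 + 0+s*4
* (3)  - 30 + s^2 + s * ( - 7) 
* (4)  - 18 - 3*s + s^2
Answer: 3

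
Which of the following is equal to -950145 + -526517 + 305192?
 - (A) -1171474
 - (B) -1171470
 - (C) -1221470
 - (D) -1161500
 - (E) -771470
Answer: B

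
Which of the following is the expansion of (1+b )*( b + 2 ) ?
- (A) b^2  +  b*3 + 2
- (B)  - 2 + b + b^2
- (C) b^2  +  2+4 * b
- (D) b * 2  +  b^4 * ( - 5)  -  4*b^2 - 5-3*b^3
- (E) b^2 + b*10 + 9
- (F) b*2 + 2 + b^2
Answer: A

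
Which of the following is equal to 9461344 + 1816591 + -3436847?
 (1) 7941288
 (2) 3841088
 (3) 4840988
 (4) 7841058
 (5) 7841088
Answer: 5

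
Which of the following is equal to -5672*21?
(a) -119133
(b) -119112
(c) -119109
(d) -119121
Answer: b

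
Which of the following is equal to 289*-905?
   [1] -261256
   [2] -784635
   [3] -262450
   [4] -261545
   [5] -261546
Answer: 4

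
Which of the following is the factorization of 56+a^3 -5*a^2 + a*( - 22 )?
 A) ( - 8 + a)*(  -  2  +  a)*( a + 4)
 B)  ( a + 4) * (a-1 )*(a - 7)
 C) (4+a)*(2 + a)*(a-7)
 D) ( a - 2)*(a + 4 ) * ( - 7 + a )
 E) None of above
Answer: D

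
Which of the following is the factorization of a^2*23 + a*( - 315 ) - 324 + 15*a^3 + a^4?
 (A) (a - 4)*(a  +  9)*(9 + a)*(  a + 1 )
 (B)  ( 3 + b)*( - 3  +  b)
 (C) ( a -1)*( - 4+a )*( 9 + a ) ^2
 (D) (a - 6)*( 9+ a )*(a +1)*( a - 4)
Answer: A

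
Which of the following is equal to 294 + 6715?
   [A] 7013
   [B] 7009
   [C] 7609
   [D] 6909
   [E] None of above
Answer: B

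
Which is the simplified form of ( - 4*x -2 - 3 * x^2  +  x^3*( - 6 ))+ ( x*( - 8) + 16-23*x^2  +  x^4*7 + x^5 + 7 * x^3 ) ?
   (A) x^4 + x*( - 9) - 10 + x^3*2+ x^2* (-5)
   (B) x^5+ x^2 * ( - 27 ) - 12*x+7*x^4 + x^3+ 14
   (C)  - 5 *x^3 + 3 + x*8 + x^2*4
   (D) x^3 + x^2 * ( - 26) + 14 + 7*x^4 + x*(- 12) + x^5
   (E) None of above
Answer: D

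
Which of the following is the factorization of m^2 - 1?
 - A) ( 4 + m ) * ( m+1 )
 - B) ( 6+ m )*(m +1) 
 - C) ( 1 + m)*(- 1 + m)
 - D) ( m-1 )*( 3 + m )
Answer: C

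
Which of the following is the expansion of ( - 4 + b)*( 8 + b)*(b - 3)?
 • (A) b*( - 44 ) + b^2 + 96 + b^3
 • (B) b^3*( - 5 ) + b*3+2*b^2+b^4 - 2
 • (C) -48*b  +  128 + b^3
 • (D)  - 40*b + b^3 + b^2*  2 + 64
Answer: A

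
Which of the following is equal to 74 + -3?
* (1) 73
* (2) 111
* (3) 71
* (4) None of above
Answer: 3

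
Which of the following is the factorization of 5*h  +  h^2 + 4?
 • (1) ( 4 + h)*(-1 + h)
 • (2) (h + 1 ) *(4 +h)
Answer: 2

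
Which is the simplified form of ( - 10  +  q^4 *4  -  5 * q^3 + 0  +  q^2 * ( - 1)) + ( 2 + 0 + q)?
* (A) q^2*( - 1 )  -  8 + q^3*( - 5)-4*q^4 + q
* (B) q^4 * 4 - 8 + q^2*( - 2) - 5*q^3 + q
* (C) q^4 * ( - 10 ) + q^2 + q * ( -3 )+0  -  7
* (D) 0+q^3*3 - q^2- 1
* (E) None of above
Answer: E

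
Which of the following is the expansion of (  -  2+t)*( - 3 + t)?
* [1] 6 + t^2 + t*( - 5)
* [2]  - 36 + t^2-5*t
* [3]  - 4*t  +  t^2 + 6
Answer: 1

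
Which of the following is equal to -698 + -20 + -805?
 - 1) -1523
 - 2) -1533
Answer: 1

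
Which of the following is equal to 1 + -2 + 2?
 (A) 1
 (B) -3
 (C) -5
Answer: A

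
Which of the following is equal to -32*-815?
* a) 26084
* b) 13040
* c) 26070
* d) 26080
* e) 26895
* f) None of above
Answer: d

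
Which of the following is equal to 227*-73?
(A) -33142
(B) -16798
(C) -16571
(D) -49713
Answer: C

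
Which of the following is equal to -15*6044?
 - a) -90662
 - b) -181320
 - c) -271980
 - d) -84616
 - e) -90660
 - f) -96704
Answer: e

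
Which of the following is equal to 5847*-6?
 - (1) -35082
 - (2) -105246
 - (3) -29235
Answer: 1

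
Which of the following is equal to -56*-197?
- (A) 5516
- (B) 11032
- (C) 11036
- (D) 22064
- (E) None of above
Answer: B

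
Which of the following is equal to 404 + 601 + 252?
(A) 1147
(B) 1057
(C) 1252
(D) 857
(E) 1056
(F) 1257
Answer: F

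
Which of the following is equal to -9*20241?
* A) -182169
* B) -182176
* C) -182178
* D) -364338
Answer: A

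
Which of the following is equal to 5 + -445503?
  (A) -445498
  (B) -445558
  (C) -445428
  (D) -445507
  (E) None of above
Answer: A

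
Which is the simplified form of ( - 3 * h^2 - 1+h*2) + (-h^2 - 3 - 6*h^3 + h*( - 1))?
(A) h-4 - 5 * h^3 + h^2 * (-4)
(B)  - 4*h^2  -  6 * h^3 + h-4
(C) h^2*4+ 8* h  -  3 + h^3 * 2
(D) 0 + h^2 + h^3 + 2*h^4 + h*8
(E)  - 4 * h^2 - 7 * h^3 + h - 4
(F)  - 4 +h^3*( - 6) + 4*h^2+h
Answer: B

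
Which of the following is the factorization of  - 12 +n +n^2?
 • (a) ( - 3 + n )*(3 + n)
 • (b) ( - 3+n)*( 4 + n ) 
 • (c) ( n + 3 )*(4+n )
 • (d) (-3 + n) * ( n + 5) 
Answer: b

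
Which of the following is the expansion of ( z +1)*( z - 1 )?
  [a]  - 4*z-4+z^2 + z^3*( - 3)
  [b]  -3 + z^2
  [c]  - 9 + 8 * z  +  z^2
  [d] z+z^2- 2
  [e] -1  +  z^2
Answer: e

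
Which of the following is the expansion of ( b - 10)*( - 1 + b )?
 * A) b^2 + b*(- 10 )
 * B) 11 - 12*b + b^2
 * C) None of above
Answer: C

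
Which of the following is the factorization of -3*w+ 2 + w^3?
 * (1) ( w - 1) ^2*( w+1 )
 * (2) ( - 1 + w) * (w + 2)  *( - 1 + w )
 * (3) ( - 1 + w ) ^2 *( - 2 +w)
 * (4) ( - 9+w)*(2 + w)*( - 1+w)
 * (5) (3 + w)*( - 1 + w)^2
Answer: 2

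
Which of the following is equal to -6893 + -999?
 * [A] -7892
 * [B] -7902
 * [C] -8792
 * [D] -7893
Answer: A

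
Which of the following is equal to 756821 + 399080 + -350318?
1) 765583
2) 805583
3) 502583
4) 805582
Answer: 2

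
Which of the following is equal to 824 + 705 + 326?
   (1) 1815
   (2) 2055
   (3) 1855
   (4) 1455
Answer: 3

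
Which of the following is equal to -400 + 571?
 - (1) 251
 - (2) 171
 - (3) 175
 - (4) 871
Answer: 2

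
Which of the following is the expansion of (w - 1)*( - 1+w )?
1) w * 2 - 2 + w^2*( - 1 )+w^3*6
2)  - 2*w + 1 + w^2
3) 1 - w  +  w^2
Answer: 2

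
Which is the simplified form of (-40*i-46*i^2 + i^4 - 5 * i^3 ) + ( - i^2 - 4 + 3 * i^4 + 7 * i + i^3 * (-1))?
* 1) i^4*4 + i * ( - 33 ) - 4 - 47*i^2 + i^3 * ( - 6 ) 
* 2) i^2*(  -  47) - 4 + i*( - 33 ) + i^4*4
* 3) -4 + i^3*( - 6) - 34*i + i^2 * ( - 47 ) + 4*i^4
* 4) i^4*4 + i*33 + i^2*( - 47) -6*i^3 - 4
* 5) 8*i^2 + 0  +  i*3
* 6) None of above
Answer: 1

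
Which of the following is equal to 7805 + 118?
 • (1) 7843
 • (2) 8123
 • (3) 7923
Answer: 3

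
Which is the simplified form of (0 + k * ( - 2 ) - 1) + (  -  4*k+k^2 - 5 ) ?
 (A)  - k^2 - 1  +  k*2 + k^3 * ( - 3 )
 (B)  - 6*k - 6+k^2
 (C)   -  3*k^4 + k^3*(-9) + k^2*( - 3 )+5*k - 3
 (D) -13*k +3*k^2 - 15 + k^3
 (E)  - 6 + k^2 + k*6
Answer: B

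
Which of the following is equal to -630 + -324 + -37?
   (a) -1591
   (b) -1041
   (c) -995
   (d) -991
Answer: d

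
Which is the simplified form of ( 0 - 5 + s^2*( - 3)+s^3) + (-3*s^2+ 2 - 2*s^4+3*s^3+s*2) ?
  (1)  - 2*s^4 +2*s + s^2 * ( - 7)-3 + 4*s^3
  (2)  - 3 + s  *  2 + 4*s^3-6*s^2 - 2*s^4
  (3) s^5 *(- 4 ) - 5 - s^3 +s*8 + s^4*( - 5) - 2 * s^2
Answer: 2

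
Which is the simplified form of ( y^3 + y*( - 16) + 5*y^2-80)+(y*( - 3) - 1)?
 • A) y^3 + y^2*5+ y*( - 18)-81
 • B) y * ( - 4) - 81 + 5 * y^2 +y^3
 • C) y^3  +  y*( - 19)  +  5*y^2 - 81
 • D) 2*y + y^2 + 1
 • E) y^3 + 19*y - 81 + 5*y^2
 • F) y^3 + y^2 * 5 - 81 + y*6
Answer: C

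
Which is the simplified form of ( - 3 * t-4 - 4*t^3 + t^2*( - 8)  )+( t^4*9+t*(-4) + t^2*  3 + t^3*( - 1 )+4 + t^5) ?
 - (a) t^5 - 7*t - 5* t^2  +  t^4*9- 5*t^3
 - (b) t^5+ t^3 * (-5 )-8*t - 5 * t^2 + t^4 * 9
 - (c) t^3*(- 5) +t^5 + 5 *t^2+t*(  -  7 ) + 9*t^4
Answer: a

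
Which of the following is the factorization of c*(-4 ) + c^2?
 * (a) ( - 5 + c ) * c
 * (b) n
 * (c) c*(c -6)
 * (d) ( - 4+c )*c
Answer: d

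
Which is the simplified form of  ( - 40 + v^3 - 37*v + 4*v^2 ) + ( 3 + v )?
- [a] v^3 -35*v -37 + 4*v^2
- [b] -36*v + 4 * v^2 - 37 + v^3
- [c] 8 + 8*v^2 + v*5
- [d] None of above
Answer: b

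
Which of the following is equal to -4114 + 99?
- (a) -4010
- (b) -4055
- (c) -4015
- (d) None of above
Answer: c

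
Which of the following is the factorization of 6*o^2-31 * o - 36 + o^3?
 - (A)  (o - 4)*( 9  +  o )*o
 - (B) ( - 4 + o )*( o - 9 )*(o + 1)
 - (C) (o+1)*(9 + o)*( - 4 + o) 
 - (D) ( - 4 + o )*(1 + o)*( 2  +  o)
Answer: C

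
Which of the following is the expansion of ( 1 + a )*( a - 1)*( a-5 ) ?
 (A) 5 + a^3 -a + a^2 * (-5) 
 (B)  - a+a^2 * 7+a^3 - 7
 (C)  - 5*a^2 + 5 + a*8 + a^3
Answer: A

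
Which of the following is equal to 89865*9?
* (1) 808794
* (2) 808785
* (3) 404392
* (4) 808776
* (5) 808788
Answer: 2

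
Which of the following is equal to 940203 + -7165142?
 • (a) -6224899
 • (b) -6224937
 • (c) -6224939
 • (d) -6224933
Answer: c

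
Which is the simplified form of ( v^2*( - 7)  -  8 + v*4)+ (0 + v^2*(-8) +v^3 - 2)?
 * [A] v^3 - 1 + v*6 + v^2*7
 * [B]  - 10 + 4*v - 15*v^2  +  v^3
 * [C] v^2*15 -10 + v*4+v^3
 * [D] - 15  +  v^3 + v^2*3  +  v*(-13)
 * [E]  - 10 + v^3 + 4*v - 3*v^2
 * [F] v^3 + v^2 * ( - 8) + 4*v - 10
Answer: B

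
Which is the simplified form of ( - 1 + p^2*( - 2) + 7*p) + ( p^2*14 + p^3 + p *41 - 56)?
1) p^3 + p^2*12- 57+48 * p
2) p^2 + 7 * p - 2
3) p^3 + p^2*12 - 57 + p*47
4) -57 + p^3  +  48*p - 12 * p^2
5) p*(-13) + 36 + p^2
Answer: 1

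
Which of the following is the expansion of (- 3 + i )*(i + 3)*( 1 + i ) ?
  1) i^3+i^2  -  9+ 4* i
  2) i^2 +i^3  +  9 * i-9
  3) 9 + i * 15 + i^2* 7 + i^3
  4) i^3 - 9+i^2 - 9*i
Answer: 4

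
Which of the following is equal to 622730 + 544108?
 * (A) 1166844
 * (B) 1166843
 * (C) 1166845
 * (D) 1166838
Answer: D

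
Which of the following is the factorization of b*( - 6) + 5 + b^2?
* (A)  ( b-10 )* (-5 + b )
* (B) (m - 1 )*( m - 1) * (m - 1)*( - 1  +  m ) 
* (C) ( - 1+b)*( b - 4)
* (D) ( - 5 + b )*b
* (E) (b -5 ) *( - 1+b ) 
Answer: E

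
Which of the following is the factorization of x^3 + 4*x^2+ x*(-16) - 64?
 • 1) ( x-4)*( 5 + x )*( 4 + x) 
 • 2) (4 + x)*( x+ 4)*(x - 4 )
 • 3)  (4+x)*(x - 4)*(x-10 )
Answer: 2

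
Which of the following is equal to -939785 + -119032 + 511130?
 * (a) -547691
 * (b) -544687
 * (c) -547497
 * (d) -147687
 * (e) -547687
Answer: e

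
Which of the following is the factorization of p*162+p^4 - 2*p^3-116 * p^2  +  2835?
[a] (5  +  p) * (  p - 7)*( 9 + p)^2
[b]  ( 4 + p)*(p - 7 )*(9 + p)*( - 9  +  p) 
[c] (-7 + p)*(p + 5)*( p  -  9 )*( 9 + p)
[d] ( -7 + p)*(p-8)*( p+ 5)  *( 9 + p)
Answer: c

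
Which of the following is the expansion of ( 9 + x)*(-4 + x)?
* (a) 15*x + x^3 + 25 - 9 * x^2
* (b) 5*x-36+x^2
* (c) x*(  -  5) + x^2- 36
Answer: b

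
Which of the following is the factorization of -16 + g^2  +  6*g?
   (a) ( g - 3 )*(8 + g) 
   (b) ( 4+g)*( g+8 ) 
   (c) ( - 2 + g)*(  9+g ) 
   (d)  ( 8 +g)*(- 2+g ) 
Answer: d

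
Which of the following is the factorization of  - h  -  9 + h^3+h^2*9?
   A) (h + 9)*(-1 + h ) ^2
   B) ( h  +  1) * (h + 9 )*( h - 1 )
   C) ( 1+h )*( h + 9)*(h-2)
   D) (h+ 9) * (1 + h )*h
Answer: B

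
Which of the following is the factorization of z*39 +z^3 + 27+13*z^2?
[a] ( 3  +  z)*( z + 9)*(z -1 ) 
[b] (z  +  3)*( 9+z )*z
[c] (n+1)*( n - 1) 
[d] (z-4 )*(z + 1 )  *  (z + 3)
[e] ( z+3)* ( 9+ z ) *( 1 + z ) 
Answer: e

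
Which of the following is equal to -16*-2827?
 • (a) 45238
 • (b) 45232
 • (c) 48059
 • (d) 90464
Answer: b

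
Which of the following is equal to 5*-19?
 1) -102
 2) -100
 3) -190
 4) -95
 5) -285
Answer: 4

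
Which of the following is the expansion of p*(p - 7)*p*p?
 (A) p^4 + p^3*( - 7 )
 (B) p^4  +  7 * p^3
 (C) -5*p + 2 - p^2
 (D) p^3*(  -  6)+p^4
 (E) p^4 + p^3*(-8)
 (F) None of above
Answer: A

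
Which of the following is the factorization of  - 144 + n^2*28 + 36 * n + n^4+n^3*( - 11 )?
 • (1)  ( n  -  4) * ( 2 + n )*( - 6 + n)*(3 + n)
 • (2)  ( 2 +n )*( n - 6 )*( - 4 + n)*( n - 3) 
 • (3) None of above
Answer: 2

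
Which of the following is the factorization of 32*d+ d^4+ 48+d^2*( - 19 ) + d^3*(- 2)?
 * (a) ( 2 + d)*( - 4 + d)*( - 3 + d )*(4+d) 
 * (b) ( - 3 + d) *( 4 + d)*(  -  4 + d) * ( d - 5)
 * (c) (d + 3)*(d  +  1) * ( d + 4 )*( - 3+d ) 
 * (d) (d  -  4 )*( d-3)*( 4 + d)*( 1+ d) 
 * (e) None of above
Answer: d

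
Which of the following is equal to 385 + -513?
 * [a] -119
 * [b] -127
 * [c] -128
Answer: c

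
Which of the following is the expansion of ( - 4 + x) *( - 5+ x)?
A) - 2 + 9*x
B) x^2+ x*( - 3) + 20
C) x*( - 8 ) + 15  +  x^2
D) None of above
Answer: D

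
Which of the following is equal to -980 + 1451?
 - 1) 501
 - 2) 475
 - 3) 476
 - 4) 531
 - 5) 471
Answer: 5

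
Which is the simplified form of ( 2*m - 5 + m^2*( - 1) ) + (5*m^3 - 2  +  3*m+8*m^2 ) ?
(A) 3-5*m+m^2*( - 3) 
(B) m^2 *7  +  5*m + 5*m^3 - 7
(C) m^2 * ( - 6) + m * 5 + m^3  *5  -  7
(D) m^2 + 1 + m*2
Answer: B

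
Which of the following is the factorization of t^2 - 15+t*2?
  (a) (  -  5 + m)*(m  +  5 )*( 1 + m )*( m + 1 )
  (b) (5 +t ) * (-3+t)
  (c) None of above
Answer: b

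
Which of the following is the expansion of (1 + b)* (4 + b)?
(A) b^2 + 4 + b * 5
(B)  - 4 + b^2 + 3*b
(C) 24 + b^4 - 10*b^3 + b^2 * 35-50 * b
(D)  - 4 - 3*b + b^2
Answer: A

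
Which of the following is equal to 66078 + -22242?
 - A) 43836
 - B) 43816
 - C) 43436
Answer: A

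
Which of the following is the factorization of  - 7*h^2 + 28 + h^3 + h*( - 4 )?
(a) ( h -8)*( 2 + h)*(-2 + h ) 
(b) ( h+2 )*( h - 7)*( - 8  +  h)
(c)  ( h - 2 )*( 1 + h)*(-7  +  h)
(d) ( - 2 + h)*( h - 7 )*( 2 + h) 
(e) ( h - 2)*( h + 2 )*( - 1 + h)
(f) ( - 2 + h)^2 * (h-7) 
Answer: d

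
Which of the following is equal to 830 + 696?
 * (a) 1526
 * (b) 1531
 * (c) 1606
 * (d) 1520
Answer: a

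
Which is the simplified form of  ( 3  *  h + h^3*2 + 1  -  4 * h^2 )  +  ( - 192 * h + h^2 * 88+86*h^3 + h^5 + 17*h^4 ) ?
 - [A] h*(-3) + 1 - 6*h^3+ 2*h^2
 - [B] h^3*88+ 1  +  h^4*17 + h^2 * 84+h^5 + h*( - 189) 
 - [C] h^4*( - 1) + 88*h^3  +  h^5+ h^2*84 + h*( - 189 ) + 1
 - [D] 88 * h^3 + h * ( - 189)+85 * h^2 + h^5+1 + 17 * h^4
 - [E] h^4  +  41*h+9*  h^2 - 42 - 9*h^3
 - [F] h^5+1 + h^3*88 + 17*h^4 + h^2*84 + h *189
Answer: B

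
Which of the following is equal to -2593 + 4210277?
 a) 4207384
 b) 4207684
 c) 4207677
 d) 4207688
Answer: b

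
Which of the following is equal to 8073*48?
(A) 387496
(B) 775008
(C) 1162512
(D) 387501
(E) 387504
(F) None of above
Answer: E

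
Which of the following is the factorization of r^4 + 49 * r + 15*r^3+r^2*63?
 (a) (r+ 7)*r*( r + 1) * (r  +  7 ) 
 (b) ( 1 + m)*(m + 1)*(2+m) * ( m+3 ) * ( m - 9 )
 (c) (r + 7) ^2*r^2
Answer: a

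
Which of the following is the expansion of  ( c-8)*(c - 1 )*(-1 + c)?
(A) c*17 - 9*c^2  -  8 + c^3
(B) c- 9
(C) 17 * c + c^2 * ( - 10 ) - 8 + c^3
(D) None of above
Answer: C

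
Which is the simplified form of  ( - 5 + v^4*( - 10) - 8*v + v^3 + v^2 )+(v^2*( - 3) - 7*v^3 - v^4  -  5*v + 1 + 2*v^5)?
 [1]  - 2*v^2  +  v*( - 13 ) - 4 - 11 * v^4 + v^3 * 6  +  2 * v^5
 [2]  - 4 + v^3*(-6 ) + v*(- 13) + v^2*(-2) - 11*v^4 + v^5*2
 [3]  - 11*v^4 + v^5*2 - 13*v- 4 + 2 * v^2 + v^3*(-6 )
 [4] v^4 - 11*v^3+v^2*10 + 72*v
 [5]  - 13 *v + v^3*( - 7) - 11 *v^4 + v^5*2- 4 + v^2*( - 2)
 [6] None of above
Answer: 2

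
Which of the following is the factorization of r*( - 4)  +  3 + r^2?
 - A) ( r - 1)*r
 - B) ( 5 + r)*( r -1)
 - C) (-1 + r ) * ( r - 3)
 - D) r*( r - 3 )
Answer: C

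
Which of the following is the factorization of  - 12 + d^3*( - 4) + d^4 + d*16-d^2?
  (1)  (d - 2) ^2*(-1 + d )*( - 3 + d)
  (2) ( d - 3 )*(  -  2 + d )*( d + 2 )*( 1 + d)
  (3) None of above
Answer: 3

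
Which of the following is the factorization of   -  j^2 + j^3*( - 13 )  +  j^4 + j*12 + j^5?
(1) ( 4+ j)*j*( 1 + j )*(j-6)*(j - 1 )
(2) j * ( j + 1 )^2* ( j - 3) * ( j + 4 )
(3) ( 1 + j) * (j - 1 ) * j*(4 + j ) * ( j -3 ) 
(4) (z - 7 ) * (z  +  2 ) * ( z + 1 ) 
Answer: 3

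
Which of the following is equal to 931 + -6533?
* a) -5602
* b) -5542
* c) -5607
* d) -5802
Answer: a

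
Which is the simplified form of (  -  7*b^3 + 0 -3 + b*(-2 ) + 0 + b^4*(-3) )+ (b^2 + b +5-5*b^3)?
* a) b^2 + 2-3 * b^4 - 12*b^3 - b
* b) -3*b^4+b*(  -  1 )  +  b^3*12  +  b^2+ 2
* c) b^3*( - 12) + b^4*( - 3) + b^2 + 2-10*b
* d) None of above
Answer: a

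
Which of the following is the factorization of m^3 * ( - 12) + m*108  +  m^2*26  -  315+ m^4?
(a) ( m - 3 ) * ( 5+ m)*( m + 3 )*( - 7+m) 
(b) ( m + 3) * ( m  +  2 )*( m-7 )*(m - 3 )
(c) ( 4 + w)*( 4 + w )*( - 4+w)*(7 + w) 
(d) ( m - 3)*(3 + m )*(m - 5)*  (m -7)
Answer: d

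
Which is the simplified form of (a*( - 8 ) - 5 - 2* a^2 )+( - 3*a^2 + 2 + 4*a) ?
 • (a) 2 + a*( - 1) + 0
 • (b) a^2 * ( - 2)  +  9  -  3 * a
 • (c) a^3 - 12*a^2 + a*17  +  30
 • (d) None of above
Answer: d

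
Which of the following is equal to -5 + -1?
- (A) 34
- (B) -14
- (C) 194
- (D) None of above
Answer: D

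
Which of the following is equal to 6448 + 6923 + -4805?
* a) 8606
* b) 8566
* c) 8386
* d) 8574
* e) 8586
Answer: b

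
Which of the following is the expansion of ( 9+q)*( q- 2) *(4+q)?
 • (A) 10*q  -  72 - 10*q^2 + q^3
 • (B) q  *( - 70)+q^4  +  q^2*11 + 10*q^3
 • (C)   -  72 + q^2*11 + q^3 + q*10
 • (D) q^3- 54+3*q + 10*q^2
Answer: C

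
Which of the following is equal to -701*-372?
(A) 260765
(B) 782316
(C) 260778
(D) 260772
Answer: D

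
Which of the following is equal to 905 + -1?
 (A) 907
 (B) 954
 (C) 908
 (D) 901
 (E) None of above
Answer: E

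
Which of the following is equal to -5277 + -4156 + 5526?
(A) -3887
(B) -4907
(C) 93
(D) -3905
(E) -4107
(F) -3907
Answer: F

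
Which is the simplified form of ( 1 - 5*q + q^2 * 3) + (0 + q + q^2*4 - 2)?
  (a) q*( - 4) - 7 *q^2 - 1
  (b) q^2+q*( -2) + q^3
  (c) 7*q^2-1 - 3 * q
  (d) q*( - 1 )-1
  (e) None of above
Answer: e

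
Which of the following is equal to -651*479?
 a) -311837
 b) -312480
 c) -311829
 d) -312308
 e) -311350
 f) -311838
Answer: c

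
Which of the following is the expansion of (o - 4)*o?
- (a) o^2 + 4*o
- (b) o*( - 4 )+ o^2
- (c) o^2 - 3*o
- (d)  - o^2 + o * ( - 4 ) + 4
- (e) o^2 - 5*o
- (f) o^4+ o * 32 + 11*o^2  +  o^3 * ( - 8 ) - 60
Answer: b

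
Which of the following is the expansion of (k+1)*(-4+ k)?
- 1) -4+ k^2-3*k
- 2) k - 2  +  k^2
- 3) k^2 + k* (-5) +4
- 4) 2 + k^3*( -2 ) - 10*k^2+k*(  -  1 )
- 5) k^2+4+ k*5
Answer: 1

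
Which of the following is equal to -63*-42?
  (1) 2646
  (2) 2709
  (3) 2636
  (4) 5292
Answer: 1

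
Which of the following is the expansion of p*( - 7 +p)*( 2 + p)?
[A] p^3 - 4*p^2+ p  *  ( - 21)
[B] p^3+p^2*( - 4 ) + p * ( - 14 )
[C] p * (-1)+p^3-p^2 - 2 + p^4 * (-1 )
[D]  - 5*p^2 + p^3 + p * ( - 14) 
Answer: D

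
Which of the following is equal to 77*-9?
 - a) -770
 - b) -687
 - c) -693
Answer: c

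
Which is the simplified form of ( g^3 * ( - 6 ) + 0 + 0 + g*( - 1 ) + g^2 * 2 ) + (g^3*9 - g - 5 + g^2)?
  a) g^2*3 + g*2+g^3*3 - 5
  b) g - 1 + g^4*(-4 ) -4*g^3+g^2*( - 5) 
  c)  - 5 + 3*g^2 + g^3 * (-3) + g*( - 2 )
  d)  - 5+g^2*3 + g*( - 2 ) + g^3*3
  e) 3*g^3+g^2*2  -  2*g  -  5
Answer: d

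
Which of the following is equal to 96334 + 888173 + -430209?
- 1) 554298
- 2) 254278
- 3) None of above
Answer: 1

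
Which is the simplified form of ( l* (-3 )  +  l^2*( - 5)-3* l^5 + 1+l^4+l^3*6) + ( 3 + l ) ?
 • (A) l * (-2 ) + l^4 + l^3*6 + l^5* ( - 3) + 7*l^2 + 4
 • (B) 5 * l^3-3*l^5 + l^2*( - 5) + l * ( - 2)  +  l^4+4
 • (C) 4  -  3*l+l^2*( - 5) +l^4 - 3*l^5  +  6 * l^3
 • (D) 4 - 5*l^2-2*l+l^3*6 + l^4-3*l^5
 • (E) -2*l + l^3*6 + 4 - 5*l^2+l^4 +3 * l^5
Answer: D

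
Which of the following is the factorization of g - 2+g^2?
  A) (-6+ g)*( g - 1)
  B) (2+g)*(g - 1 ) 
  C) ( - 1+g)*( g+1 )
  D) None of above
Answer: B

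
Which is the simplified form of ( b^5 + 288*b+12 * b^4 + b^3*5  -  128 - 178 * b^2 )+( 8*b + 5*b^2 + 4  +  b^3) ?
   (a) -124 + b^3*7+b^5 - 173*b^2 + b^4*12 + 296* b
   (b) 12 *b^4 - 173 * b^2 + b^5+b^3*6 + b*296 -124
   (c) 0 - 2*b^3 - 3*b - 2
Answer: b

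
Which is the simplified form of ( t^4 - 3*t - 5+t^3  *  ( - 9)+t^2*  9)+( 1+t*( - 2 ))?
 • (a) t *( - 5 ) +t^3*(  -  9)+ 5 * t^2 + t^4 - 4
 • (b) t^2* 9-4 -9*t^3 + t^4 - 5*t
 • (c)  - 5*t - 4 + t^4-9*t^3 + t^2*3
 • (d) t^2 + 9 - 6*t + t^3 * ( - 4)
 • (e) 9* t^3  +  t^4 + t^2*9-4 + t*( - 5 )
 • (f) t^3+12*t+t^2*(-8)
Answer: b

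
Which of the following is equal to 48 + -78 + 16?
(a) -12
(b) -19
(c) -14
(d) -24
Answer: c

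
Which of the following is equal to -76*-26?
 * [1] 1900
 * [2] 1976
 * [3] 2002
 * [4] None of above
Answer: 2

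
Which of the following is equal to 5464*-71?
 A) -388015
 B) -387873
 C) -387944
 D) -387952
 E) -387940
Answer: C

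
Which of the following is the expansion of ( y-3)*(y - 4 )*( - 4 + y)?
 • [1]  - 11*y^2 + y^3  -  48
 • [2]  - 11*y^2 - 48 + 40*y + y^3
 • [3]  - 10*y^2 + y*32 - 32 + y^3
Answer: 2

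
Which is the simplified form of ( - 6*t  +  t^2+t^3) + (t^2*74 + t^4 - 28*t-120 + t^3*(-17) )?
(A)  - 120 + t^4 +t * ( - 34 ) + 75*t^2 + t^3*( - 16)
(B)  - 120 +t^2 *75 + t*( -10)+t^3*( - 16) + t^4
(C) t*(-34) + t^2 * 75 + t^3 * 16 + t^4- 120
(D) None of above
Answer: A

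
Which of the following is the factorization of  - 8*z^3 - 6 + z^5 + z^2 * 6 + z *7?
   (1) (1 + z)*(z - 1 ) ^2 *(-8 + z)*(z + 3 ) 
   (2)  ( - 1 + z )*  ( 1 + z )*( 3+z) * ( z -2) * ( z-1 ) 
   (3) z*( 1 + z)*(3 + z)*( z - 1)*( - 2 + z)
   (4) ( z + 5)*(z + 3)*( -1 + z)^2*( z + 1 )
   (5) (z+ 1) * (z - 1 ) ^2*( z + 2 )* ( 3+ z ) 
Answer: 2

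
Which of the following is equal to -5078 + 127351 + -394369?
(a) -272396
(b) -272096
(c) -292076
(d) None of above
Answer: b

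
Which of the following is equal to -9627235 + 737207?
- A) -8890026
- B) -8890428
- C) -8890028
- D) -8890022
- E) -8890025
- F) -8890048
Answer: C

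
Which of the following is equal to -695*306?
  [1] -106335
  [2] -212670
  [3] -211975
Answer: 2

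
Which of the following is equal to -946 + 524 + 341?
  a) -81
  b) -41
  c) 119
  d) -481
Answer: a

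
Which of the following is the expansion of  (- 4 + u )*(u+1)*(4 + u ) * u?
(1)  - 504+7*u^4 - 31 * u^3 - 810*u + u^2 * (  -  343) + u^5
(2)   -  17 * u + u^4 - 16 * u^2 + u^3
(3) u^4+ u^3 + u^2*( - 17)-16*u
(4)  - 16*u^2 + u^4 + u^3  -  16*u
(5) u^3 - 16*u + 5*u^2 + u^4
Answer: 4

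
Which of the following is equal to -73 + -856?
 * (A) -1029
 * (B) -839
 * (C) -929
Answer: C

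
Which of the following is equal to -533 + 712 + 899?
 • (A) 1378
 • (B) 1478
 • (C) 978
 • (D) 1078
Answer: D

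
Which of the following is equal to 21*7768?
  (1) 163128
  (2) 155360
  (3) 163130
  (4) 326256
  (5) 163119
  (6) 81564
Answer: 1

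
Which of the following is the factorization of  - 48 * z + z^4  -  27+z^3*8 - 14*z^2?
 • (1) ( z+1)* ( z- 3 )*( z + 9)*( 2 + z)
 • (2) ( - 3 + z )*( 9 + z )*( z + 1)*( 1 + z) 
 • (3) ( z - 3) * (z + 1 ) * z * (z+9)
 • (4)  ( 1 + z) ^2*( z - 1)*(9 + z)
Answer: 2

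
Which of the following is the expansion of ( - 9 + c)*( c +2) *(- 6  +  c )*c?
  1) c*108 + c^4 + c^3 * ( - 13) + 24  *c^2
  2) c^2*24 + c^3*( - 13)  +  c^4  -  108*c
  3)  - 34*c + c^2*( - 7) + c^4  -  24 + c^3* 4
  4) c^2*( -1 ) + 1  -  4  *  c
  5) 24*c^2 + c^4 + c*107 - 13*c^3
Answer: 1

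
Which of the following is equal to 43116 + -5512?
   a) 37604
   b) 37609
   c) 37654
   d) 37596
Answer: a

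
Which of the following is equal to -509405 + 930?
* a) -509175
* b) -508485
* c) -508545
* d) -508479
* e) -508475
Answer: e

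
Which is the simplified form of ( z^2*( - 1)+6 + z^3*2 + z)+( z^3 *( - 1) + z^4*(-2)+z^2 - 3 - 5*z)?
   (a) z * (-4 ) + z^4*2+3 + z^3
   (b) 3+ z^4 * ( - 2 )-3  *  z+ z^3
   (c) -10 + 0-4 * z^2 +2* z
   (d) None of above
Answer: d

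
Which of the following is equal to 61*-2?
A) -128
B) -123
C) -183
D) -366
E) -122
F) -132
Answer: E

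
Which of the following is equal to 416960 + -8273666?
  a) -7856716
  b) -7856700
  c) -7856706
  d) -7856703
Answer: c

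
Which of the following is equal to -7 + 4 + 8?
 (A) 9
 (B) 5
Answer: B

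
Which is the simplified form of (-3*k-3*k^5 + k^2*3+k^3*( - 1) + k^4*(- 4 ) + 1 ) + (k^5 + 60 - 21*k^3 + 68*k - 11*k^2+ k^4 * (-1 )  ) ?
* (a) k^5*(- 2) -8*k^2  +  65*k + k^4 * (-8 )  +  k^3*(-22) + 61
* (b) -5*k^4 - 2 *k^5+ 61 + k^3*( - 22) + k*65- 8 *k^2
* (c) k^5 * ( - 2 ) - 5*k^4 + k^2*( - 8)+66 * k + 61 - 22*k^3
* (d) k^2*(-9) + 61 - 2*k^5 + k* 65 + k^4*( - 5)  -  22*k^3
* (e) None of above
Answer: b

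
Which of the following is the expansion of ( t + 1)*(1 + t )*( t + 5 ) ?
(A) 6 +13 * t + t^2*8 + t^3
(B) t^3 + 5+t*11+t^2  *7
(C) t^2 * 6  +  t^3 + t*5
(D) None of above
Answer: B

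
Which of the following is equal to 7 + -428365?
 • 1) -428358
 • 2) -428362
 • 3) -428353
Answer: 1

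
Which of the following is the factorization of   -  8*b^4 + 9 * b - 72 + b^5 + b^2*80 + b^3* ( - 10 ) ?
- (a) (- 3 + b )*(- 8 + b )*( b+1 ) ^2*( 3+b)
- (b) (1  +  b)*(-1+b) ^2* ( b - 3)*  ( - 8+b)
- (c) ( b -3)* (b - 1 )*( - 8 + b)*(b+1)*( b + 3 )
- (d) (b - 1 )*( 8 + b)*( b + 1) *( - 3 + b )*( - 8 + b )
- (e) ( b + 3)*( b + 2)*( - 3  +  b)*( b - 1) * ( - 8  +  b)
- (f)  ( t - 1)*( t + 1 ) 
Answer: c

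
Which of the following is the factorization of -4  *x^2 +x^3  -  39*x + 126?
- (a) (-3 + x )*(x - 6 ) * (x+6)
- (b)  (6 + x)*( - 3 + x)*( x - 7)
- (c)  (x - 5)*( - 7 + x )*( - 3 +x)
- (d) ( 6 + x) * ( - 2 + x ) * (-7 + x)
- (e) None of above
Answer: b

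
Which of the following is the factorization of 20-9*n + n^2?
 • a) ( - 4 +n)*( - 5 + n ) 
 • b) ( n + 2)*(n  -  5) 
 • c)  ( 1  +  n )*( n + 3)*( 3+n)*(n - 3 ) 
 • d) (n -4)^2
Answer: a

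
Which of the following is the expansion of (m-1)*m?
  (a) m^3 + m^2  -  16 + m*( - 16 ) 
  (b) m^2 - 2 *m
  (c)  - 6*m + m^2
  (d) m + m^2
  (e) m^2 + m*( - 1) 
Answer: e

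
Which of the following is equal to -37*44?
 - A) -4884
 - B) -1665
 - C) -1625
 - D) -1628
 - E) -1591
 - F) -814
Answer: D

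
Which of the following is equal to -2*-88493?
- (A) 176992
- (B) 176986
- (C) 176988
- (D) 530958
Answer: B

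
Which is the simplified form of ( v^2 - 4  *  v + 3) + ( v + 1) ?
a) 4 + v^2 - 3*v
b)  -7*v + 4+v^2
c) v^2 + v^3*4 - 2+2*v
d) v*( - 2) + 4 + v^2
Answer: a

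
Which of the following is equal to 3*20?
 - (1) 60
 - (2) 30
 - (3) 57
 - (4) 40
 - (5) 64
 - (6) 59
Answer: 1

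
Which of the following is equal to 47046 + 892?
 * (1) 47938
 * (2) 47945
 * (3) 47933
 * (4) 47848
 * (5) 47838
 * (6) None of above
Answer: 1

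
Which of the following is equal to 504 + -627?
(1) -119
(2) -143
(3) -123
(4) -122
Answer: 3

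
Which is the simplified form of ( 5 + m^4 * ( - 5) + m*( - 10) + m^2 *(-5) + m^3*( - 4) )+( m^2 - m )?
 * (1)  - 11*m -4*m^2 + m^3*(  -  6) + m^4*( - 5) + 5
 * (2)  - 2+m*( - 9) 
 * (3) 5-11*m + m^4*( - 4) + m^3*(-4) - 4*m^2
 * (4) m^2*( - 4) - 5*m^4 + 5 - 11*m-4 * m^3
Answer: 4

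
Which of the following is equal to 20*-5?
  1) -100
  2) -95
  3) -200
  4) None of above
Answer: 1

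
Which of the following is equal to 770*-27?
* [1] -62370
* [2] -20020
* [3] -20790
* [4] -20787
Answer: 3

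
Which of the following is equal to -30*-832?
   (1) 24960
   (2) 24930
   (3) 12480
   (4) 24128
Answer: 1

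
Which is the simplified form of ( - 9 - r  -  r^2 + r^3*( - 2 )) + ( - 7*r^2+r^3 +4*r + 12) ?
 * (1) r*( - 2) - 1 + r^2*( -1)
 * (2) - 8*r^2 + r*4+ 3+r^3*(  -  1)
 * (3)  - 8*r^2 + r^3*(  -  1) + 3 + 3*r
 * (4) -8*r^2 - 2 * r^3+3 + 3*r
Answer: 3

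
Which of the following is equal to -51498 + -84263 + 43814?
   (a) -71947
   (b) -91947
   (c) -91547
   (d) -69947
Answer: b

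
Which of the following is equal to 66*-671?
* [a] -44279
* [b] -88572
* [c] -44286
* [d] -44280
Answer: c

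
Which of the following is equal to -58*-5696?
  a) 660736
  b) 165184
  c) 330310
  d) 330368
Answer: d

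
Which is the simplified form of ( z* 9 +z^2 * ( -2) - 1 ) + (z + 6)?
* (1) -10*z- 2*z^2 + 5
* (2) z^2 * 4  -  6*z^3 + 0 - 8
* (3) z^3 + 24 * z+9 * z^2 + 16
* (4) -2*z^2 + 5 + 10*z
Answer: 4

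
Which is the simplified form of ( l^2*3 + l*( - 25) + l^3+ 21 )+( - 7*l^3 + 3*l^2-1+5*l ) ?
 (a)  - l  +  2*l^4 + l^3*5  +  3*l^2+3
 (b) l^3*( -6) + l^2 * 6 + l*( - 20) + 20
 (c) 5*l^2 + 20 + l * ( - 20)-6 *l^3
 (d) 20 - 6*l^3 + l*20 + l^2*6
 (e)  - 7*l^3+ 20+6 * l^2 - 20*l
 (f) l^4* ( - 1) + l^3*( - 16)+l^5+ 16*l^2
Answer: b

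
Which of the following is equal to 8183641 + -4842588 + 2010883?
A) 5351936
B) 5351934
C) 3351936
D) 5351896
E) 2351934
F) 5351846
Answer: A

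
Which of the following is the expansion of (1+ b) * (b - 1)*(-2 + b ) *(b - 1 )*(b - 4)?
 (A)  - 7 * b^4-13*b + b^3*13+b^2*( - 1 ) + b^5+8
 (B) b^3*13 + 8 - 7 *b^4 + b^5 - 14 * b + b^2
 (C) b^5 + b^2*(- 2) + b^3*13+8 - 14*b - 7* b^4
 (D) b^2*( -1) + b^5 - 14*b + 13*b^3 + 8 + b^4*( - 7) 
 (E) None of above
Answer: D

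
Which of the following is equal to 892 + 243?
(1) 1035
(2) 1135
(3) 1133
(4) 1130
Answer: 2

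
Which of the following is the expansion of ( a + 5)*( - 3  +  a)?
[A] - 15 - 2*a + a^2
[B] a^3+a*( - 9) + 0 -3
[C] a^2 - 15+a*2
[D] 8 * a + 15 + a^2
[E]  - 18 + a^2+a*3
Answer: C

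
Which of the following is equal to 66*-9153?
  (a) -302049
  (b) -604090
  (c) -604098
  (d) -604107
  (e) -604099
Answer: c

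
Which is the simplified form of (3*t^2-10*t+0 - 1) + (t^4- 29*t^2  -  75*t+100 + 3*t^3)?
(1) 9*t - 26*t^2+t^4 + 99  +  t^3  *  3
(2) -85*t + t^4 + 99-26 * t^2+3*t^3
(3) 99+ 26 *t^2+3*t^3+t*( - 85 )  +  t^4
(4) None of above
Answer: 2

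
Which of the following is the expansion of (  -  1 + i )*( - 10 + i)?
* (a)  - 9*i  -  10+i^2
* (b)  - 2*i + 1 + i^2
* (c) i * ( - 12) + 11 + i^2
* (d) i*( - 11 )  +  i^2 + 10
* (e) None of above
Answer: d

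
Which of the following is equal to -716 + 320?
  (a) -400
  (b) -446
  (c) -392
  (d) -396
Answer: d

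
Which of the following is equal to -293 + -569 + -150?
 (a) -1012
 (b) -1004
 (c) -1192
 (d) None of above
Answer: a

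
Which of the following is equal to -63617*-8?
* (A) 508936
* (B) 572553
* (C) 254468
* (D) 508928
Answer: A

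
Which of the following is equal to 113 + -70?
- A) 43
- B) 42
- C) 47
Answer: A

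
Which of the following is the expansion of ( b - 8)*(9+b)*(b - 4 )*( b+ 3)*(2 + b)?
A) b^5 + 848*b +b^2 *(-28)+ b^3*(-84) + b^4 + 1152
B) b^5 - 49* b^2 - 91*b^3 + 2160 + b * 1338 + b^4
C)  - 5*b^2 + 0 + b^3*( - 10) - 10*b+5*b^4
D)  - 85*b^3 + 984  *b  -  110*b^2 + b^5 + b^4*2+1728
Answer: D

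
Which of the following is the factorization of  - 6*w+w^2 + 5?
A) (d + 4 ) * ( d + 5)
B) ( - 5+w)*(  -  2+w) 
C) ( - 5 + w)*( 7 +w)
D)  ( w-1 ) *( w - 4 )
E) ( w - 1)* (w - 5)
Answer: E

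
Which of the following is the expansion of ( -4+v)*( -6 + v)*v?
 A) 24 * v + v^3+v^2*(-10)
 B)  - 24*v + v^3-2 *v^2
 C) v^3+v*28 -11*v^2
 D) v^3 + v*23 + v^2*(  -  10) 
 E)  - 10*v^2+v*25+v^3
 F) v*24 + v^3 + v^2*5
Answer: A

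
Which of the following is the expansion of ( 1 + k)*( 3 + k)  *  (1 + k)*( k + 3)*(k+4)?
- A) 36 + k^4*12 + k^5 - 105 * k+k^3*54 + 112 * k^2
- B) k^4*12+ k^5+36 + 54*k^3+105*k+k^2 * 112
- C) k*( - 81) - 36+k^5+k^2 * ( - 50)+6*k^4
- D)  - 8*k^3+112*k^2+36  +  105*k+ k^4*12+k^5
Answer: B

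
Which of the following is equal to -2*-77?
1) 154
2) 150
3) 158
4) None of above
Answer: 1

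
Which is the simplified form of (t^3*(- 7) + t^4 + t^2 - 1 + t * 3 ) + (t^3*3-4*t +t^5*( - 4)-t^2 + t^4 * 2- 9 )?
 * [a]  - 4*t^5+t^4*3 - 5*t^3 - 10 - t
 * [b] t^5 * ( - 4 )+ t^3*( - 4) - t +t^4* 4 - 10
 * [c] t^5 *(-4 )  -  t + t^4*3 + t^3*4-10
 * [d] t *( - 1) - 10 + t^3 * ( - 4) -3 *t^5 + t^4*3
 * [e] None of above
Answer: e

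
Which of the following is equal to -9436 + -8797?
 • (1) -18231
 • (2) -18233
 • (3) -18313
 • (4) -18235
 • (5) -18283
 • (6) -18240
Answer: 2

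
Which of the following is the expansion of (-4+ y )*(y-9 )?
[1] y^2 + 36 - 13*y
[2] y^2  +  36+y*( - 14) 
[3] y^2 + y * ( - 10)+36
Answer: 1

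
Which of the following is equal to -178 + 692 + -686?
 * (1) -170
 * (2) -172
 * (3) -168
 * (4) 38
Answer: 2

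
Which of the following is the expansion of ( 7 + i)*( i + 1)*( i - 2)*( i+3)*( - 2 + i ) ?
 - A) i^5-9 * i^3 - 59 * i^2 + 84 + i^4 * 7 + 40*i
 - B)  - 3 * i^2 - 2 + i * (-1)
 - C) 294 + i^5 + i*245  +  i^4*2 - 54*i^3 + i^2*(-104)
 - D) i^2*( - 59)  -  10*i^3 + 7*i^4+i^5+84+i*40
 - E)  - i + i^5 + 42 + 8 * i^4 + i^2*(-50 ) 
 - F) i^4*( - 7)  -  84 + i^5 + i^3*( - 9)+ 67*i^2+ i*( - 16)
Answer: A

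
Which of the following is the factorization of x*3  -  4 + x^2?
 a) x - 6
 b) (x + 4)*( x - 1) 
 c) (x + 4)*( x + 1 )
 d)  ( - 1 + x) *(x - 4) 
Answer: b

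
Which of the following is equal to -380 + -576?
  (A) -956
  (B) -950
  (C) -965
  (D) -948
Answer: A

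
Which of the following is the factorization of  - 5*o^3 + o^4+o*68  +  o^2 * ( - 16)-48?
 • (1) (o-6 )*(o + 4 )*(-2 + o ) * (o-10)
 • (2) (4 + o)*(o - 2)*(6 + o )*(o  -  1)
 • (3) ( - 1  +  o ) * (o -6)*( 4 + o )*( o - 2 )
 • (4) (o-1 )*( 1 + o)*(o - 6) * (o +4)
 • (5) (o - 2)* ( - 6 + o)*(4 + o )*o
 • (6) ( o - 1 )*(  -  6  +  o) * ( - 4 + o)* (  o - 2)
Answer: 3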